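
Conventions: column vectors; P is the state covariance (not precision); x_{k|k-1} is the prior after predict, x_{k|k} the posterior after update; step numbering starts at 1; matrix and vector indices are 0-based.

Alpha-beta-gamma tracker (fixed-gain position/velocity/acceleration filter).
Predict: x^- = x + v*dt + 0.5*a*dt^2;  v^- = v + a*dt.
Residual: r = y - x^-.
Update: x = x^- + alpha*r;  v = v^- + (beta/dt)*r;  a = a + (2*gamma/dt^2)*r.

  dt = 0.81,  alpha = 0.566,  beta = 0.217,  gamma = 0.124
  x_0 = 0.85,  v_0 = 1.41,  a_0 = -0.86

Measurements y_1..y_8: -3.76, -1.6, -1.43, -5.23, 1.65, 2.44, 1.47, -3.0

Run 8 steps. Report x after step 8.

x_post = 2.4772

step 1: x_pred=1.7100  r=-5.4700  x^+=-1.3860  v^+=-0.7520  a^+=-2.9276
step 2: x_pred=-2.9556  r=1.3556  x^+=-2.1883  v^+=-2.7602  a^+=-2.4152
step 3: x_pred=-5.2164  r=3.7864  x^+=-3.0733  v^+=-3.7022  a^+=-0.9840
step 4: x_pred=-6.3948  r=1.1648  x^+=-5.7355  v^+=-4.1871  a^+=-0.5437
step 5: x_pred=-9.3055  r=10.9555  x^+=-3.1047  v^+=-1.6925  a^+=3.5974
step 6: x_pred=-3.2955  r=5.7355  x^+=-0.0492  v^+=2.7579  a^+=5.7654
step 7: x_pred=4.0760  r=-2.6060  x^+=2.6010  v^+=6.7297  a^+=4.7803
step 8: x_pred=9.6202  r=-12.6202  x^+=2.4772  v^+=7.2207  a^+=0.0100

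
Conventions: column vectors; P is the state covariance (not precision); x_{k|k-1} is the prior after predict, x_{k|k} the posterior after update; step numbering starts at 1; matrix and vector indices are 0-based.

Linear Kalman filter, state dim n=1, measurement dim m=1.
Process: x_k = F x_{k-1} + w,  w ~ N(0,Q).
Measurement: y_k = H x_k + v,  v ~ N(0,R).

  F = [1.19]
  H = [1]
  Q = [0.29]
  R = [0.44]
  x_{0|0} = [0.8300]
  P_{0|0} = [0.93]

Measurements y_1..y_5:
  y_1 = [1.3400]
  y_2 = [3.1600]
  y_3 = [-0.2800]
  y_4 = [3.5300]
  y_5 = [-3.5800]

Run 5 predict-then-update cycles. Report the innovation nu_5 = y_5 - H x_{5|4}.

step 1: x^-=[0.9877]  P^-=[1.6070]  S=[2.0470]  K=[0.7850]  nu=[0.3523]  x^+=[1.2643]  P^+=[0.3454]
step 2: x^-=[1.5045]  P^-=[0.7792]  S=[1.2192]  K=[0.6391]  nu=[1.6555]  x^+=[2.5625]  P^+=[0.2812]
step 3: x^-=[3.0494]  P^-=[0.6882]  S=[1.1282]  K=[0.6100]  nu=[-3.3294]  x^+=[1.0185]  P^+=[0.2684]
step 4: x^-=[1.2120]  P^-=[0.6701]  S=[1.1101]  K=[0.6036]  nu=[2.3180]  x^+=[2.6112]  P^+=[0.2656]
step 5: x^-=[3.1073]  P^-=[0.6661]  S=[1.1061]  K=[0.6022]  nu=[-6.6873]  x^+=[-0.9199]  P^+=[0.2650]

innov = [-6.6873]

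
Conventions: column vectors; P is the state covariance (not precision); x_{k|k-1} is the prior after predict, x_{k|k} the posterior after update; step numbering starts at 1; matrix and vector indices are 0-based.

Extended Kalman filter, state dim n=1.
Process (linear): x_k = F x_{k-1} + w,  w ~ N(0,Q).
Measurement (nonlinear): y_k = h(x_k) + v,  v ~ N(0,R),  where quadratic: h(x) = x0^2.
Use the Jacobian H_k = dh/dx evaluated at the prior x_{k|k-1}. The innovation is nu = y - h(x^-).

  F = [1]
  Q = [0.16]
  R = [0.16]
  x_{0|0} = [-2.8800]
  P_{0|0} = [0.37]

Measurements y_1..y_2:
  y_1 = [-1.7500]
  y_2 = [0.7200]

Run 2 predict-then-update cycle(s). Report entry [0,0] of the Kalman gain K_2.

K[0,0] = -0.3669

step 1: x^-=[-2.8800]  P^-=[0.5300]  H_jac=[-5.7600]  S=[17.7441]  K=[-0.1720]  nu=[-10.0444]  x^+=[-1.1519]  P^+=[0.0048]
step 2: x^-=[-1.1519]  P^-=[0.1648]  H_jac=[-2.3038]  S=[1.0346]  K=[-0.3669]  nu=[-0.6069]  x^+=[-0.9292]  P^+=[0.0255]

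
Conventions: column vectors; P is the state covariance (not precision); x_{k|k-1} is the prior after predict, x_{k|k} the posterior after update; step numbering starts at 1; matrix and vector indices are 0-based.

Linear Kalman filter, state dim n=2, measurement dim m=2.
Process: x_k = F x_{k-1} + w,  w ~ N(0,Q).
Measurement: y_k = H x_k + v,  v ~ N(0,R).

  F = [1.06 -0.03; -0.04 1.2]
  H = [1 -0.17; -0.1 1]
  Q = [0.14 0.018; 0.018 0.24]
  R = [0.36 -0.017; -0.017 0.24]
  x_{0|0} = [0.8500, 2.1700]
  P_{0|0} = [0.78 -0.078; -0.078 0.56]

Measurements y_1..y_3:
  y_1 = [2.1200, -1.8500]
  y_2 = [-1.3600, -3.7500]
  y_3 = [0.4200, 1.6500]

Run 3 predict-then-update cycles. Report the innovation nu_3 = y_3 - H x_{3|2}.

step 1: x^-=[0.8359, 2.5700]  P^-=[1.0219 -0.1345; -0.1345 1.0551]  S=[1.4581 -0.4354; -0.4354 1.3323]  K=[0.7352 0.0626; 0.0268 0.8109]  nu=[1.7210, -4.3364]  x^+=[1.8298, -0.9000]  P^+=[0.2686 0.0294; 0.0294 0.1971]
step 2: x^-=[1.9666, -1.1532]  P^-=[0.4401 0.0369; 0.0369 0.5214]  S=[0.8026 -0.1121; -0.1121 0.7584]  K=[0.5506 0.0720; 0.0316 0.6873]  nu=[-3.5227, -2.4001]  x^+=[-0.1458, -2.9140]  P^+=[0.2018 0.0281; 0.0281 0.1672]
step 3: x^-=[-0.0671, -3.4909]  P^-=[0.3651 0.0392; 0.0392 0.4784]  S=[0.7256 -0.0950; -0.0950 0.7142]  K=[0.5032 0.0707; 0.0294 0.6683]  nu=[-0.1064, 5.1342]  x^+=[0.2423, -0.0630]  P^+=[0.1845 0.0269; 0.0269 0.1626]

innov = [-0.1064, 5.1342]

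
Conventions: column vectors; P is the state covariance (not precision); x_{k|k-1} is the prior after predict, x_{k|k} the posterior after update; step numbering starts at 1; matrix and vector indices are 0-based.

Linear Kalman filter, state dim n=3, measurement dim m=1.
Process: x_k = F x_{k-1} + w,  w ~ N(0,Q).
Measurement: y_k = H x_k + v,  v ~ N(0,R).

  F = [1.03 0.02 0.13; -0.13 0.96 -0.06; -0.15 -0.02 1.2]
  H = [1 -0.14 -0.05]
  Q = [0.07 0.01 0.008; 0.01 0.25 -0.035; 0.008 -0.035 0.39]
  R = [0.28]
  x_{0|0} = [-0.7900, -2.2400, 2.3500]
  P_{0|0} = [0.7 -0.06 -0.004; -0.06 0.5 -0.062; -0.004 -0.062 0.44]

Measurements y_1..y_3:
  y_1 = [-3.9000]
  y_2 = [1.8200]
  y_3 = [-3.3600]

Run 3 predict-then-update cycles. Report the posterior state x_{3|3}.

x_post = [-1.5630, -1.4677, 4.2236]

step 1: x^-=[-0.5530, -2.1887, 2.9833]  P^-=[0.8164 -0.1441 -0.0365; -0.1441 0.7463 -0.1251; -0.0365 -0.1251 1.0436]  S=[1.1559]  K=[0.7253; -0.2096; -0.0616]  nu=[-3.5043]  x^+=[-3.0948, -1.4541, 3.1990]  P^+=[0.2083 0.0317 0.0151; 0.0317 0.6955 -0.1400; 0.0151 -0.1400 1.0392]
step 2: x^-=[-2.8008, -1.1856, 4.3321]  P^-=[0.3134 0.0001 0.1523; 0.0001 0.9067 -0.2872; 0.1523 -0.2872 1.8929]  S=[0.5967]  K=[0.5125; -0.1885; 0.1641]  nu=[4.6714]  x^+=[-0.4065, -2.0661, 5.0985]  P^+=[0.1567 0.0577 0.1021; 0.0577 0.8855 -0.2688; 0.1021 -0.2688 1.8769]
step 3: x^-=[0.2027, -2.2365, 6.2205]  P^-=[0.2967 0.0071 0.3934; 0.0071 1.0936 -0.5172; 0.3934 -0.5172 3.0730]  S=[0.5572]  K=[0.4953; -0.2157; 0.5602]  nu=[-3.5648]  x^+=[-1.5630, -1.4677, 4.2236]  P^+=[0.1599 0.0666 0.2388; 0.0666 1.0677 -0.4499; 0.2388 -0.4499 2.8982]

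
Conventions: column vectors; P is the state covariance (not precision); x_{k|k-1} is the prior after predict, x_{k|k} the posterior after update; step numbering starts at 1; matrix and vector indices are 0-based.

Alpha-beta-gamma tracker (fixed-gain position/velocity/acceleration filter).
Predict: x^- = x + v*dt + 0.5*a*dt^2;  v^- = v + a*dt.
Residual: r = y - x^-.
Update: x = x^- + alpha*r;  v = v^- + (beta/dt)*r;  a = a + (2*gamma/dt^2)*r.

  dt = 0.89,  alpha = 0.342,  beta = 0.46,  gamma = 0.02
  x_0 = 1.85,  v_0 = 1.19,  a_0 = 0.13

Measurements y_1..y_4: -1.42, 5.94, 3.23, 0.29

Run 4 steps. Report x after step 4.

step 1: x_pred=2.9606  r=-4.3806  x^+=1.4624  v^+=-0.9584  a^+=-0.0912
step 2: x_pred=0.5733  r=5.3667  x^+=2.4087  v^+=1.7342  a^+=0.1798
step 3: x_pred=4.0234  r=-0.7934  x^+=3.7520  v^+=1.4842  a^+=0.1397
step 4: x_pred=5.1283  r=-4.8383  x^+=3.4736  v^+=-0.8922  a^+=-0.1046

x_post = 3.4736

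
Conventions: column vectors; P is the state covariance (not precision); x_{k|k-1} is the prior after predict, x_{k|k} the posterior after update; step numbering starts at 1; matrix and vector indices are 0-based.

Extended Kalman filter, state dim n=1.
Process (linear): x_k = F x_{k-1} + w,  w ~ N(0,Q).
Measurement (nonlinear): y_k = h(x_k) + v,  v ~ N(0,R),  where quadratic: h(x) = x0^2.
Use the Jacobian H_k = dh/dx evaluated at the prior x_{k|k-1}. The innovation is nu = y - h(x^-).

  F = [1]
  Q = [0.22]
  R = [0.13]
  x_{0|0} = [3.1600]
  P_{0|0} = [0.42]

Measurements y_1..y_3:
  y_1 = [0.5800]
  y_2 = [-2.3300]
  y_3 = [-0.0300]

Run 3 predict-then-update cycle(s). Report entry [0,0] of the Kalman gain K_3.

K[0,0] = 0.5832

step 1: x^-=[3.1600]  P^-=[0.6400]  H_jac=[6.3200]  S=[25.6931]  K=[0.1574]  nu=[-9.4056]  x^+=[1.6793]  P^+=[0.0032]
step 2: x^-=[1.6793]  P^-=[0.2232]  H_jac=[3.3586]  S=[2.6482]  K=[0.2831]  nu=[-5.1501]  x^+=[0.2212]  P^+=[0.0110]
step 3: x^-=[0.2212]  P^-=[0.2310]  H_jac=[0.4424]  S=[0.1752]  K=[0.5832]  nu=[-0.0789]  x^+=[0.1752]  P^+=[0.1714]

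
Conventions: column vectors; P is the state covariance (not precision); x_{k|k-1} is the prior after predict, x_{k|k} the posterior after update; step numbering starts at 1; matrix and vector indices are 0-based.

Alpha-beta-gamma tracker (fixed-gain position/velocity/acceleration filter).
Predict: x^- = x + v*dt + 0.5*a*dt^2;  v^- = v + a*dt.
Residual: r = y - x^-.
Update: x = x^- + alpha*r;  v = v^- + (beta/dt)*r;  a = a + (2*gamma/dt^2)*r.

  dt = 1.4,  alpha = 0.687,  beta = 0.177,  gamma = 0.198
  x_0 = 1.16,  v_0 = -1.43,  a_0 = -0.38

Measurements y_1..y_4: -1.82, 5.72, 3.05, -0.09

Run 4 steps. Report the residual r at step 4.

step 1: x_pred=-1.2144  r=-0.6056  x^+=-1.6304  v^+=-2.0386  a^+=-0.5024
step 2: x_pred=-4.9767  r=10.6967  x^+=2.3719  v^+=-1.3895  a^+=1.6588
step 3: x_pred=2.0523  r=0.9977  x^+=2.7377  v^+=1.0590  a^+=1.8604
step 4: x_pred=6.0435  r=-6.1335  x^+=1.8298  v^+=2.8881  a^+=0.6212

resid = -6.1335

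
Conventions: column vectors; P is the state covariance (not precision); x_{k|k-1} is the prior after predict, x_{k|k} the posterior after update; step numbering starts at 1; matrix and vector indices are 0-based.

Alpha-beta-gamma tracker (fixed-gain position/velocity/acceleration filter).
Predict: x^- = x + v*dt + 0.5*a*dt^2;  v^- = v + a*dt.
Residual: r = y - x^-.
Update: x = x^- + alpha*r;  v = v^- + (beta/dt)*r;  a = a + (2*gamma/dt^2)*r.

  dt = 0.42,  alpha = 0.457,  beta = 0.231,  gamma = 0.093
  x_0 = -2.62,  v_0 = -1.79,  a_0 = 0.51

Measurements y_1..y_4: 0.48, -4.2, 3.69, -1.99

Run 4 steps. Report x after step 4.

x_post = 0.7154

step 1: x_pred=-3.3268  r=3.8068  x^+=-1.5871  v^+=0.5179  a^+=4.5240
step 2: x_pred=-0.9705  r=-3.2295  x^+=-2.4464  v^+=0.6418  a^+=1.1188
step 3: x_pred=-2.0782  r=5.7682  x^+=0.5579  v^+=4.2842  a^+=7.2009
step 4: x_pred=2.9924  r=-4.9824  x^+=0.7154  v^+=4.5683  a^+=1.9473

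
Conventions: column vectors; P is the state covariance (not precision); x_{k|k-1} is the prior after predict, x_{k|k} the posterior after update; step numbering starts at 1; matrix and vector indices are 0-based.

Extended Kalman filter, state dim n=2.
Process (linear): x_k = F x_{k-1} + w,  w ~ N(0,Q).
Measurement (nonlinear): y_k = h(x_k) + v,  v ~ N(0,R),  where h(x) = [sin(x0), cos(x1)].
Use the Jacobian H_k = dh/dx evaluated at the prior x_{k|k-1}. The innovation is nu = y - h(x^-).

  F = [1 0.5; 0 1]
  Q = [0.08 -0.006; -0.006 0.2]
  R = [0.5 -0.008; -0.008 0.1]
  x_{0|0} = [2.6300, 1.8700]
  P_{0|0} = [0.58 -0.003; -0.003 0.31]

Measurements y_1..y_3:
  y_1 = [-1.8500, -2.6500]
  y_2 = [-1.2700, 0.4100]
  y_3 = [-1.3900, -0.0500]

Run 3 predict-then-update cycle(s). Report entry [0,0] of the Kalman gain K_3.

step 1: x^-=[3.5650, 1.8700]  P^-=[0.7345 0.1460; 0.1460 0.5100]  H_jac=[-0.9117 0.0000; 0.0000 -0.9556]  S=[1.1105 0.1192; 0.1192 0.5657]  K=[-0.5899 -0.1223; -0.0280 -0.8556]  nu=[-1.4391, -2.3552]  x^+=[4.7020, 3.9255]  P^+=[0.3224 0.0079; 0.0079 0.0893]
step 2: x^-=[6.6648, 3.9255]  P^-=[0.4326 0.0465; 0.0465 0.2893]  H_jac=[0.9281 0.0000; 0.0000 0.7060]  S=[0.8726 0.0225; 0.0225 0.2442]  K=[0.4577 0.0923; 0.0280 0.8338]  nu=[-1.6424, 1.1182]  x^+=[6.0163, 4.8119]  P^+=[0.2458 0.0079; 0.0079 0.1178]
step 3: x^-=[8.4222, 4.8119]  P^-=[0.3631 0.0608; 0.0608 0.3178]  H_jac=[-0.5381 0.0000; 0.0000 0.9951]  S=[0.6052 -0.0405; -0.0405 0.4146]  K=[-0.3152 0.1150; -0.0030 0.7623]  nu=[-2.2329, -0.1493]  x^+=[9.1088, 4.7047]  P^+=[0.2946 0.0141; 0.0141 0.0766]

K[0,0] = -0.3152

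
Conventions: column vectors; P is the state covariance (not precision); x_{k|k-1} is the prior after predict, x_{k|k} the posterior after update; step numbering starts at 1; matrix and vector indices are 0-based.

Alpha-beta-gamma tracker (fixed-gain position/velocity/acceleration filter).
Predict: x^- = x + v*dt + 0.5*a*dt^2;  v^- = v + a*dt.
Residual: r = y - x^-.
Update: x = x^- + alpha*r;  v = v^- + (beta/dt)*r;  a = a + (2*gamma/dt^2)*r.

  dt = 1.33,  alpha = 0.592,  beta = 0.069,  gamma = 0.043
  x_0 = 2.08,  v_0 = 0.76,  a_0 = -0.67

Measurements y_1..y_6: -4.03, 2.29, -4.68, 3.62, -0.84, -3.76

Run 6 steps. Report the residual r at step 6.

step 1: x_pred=2.4982  r=-6.5282  x^+=-1.3665  v^+=-0.4698  a^+=-0.9874
step 2: x_pred=-2.8646  r=5.1546  x^+=0.1869  v^+=-1.5156  a^+=-0.7368
step 3: x_pred=-2.4805  r=-2.1995  x^+=-3.7826  v^+=-2.6096  a^+=-0.8437
step 4: x_pred=-7.9996  r=11.6196  x^+=-1.1208  v^+=-3.1289  a^+=-0.2788
step 5: x_pred=-5.5289  r=4.6889  x^+=-2.7531  v^+=-3.2565  a^+=-0.0508
step 6: x_pred=-7.1292  r=3.3692  x^+=-5.1346  v^+=-3.1493  a^+=0.1130

resid = 3.3692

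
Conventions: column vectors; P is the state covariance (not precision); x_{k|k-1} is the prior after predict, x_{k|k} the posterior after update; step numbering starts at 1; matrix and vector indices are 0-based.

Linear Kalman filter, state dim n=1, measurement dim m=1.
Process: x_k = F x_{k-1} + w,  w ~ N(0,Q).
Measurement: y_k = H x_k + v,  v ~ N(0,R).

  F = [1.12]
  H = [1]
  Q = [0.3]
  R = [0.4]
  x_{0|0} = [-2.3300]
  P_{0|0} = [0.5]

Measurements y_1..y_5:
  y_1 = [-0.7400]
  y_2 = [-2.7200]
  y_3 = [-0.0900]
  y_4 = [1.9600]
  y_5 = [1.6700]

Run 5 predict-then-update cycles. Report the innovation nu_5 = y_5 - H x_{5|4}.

step 1: x^-=[-2.6096]  P^-=[0.9272]  S=[1.3272]  K=[0.6986]  nu=[1.8696]  x^+=[-1.3035]  P^+=[0.2794]
step 2: x^-=[-1.4599]  P^-=[0.6505]  S=[1.0505]  K=[0.6192]  nu=[-1.2601]  x^+=[-2.2402]  P^+=[0.2477]
step 3: x^-=[-2.5090]  P^-=[0.6107]  S=[1.0107]  K=[0.6042]  nu=[2.4190]  x^+=[-1.0474]  P^+=[0.2417]
step 4: x^-=[-1.1730]  P^-=[0.6032]  S=[1.0032]  K=[0.6013]  nu=[3.1330]  x^+=[0.7108]  P^+=[0.2405]
step 5: x^-=[0.7961]  P^-=[0.6017]  S=[1.0017]  K=[0.6007]  nu=[0.8739]  x^+=[1.3210]  P^+=[0.2403]

innov = [0.8739]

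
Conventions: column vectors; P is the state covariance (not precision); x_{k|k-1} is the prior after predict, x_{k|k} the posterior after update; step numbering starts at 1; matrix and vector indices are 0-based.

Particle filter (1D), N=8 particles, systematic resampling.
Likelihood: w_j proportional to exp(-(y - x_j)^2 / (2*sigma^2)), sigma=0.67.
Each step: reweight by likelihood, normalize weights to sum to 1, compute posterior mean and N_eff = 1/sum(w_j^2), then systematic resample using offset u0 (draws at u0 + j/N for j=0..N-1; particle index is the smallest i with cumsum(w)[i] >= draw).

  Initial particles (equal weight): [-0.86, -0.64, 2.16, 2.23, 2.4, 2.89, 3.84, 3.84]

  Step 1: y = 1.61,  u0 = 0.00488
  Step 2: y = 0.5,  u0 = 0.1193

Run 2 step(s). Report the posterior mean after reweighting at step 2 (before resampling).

step 1: w=[0.0005, 0.0017, 0.3502, 0.3197, 0.2448, 0.0791, 0.0019, 0.0019]  mean=2.2988  Neff=3.4355  idx=[2, 2, 2, 3, 3, 3, 4, 4]
step 2: w=[0.1646, 0.1646, 0.1646, 0.1264, 0.1264, 0.1264, 0.0636, 0.0636]  mean=2.2170  Neff=7.2854  idx=[0, 1, 2, 3, 3, 4, 5, 7]

post_mean = 2.2170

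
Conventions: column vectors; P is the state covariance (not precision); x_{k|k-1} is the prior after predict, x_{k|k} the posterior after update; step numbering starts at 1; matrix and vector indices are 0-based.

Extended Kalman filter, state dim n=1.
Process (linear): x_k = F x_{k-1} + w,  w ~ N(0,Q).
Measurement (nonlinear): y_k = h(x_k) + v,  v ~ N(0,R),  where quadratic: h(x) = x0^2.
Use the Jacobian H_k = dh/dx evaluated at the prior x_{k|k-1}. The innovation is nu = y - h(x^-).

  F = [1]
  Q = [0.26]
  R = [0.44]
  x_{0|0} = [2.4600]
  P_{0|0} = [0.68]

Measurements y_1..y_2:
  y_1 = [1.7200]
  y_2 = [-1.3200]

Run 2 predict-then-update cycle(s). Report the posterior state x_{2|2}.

x_post = [0.5476]

step 1: x^-=[2.4600]  P^-=[0.9400]  H_jac=[4.9200]  S=[23.1940]  K=[0.1994]  nu=[-4.3316]  x^+=[1.5963]  P^+=[0.0178]
step 2: x^-=[1.5963]  P^-=[0.2778]  H_jac=[3.1926]  S=[3.2718]  K=[0.2711]  nu=[-3.8682]  x^+=[0.5476]  P^+=[0.0374]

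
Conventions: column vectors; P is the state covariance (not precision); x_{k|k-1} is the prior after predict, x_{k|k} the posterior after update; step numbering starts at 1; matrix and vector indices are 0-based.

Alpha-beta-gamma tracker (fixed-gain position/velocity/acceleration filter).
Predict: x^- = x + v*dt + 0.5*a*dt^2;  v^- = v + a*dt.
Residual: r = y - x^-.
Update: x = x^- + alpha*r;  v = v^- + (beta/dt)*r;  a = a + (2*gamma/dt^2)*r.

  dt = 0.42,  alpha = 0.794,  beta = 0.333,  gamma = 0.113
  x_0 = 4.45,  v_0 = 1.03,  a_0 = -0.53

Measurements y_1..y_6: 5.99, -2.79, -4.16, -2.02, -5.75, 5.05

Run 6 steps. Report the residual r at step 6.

resid = 14.6125

step 1: x_pred=4.8359  r=1.1541  x^+=5.7522  v^+=1.7225  a^+=0.9487
step 2: x_pred=6.5594  r=-9.3494  x^+=-0.8640  v^+=-5.2918  a^+=-11.0295
step 3: x_pred=-4.0594  r=-0.1006  x^+=-4.1393  v^+=-10.0040  a^+=-11.1584
step 4: x_pred=-9.3251  r=7.3051  x^+=-3.5249  v^+=-8.8986  a^+=-1.7993
step 5: x_pred=-7.4210  r=1.6710  x^+=-6.0942  v^+=-8.3295  a^+=0.3415
step 6: x_pred=-9.5625  r=14.6125  x^+=2.0398  v^+=3.3996  a^+=19.0627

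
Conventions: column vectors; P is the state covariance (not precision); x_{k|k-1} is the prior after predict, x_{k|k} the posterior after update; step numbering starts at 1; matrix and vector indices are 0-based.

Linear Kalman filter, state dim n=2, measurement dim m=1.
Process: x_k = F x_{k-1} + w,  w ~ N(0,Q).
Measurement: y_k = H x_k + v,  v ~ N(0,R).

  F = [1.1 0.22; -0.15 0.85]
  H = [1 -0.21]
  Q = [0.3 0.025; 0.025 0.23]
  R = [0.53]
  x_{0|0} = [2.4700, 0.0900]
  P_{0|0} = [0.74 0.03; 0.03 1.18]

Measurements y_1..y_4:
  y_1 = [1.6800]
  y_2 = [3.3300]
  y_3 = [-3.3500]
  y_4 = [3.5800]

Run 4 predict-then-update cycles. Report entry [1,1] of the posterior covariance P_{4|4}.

P_post[1,1] = 0.7582

step 1: x^-=[2.7368, -0.2940]  P^-=[1.2670 0.1506; 0.1506 1.0916]  S=[1.7819]  K=[0.6933; -0.0441]  nu=[-1.1185]  x^+=[1.9613, -0.2447]  P^+=[0.4105 0.2051; 0.2051 1.0881]
step 2: x^-=[2.1036, -0.5022]  P^-=[0.9487 0.3458; 0.3458 0.9731]  S=[1.3764]  K=[0.6365; 0.1027]  nu=[1.1209]  x^+=[2.8171, -0.3870]  P^+=[0.3911 0.2557; 0.2557 0.9585]
step 3: x^-=[3.0137, -0.7515]  P^-=[0.9433 0.3704; 0.3704 0.8661]  S=[1.3560]  K=[0.6383; 0.1390]  nu=[-6.5215]  x^+=[-1.1492, -1.6582]  P^+=[0.3908 0.2501; 0.2501 0.8399]
step 4: x^-=[-1.6289, -1.2371]  P^-=[0.9346 0.3431; 0.3431 0.7819]  S=[1.3550]  K=[0.6366; 0.1321]  nu=[4.9491]  x^+=[1.5216, -0.5834]  P^+=[0.3855 0.2292; 0.2292 0.7582]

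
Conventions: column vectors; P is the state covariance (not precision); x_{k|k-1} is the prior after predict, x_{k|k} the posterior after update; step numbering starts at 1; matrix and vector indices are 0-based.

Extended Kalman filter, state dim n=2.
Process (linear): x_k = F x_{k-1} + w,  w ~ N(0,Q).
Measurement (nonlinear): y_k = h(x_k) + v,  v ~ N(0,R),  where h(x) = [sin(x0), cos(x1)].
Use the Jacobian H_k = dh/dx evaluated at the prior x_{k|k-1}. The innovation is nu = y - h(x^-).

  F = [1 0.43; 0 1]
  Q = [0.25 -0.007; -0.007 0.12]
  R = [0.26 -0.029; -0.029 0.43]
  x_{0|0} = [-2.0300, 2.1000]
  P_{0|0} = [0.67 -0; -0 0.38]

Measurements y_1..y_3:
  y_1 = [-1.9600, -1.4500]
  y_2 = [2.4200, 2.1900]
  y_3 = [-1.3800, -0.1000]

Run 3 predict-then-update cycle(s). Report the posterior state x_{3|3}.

x_post = [4.0940, 1.9519]

step 1: x^-=[-1.1270, 2.1000]  P^-=[0.9903 0.1564; 0.1564 0.5000]  H_jac=[0.4294 0.0000; 0.0000 -0.8632]  S=[0.4426 -0.0870; -0.0870 0.8026]  K=[0.9479 -0.0655; 0.0471 -0.5327]  nu=[-1.0569, -0.9452]  x^+=[-2.0669, 2.5537]  P^+=[0.5784 0.0645; 0.0645 0.2669]
step 2: x^-=[-0.9688, 2.5537]  P^-=[0.9332 0.1723; 0.1723 0.3869]  H_jac=[0.5663 0.0000; 0.0000 -0.5546]  S=[0.5593 -0.0831; -0.0831 0.5490]  K=[0.9402 -0.0317; 0.1190 -0.3728]  nu=[3.2442, 3.0221]  x^+=[1.9857, 1.8131]  P^+=[0.4333 0.0737; 0.0737 0.2953]
step 3: x^-=[2.7653, 1.8131]  P^-=[0.8013 0.1937; 0.1937 0.4153]  H_jac=[-0.9300 0.0000; 0.0000 -0.9708]  S=[0.9531 0.1459; 0.1459 0.8214]  K=[-0.7677 -0.0926; -0.1171 -0.4700]  nu=[-1.7475, 0.1399]  x^+=[4.0940, 1.9519]  P^+=[0.2117 0.0181; 0.0181 0.2047]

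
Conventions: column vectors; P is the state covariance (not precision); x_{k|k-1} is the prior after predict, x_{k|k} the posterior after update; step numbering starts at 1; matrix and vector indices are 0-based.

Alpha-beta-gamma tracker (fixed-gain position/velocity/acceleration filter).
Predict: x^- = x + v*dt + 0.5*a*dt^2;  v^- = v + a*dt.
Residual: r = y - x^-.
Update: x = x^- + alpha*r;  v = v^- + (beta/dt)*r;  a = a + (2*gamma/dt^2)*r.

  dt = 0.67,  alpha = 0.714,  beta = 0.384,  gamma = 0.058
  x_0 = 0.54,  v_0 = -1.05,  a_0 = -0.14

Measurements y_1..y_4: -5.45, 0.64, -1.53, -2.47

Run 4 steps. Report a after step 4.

a_post = 0.3851

step 1: x_pred=-0.1949  r=-5.2551  x^+=-3.9470  v^+=-4.1557  a^+=-1.4980
step 2: x_pred=-7.0676  r=7.7076  x^+=-1.5644  v^+=-0.7418  a^+=0.4937
step 3: x_pred=-1.9506  r=0.4206  x^+=-1.6503  v^+=-0.1700  a^+=0.6024
step 4: x_pred=-1.6290  r=-0.8410  x^+=-2.2295  v^+=-0.2484  a^+=0.3851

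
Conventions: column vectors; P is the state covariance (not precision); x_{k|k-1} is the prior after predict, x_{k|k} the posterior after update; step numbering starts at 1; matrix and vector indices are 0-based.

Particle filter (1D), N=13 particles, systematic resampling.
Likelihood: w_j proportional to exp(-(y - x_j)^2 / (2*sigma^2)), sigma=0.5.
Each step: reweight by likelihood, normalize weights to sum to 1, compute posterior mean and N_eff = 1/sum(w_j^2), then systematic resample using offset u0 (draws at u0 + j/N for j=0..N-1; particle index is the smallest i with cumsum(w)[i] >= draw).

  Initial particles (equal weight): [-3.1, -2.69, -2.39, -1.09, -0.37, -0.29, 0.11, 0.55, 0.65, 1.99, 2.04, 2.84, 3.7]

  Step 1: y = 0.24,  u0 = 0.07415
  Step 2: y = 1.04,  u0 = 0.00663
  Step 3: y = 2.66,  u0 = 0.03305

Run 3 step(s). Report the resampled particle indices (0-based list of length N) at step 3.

step 1: w=[0.0000, 0.0000, 0.0000, 0.0081, 0.1325, 0.1591, 0.2697, 0.2302, 0.1993, 0.0006, 0.0004, 0.0000, 0.0000]  mean=0.1839  Neff=4.7984  idx=[4, 5, 5, 6, 6, 6, 6, 7, 7, 7, 8, 8, 8]
step 2: w=[0.0039, 0.0060, 0.0060, 0.0365, 0.0365, 0.0365, 0.0365, 0.1274, 0.1274, 0.1274, 0.1519, 0.1519, 0.1519]  mean=0.5177  Neff=8.1047  idx=[1, 4, 6, 7, 8, 8, 9, 10, 10, 11, 11, 12, 12]
step 3: w=[0.0000, 0.0009, 0.0009, 0.0565, 0.0565, 0.0565, 0.0565, 0.1287, 0.1287, 0.1287, 0.1287, 0.1287, 0.1287]  mean=0.6264  Neff=8.9163  idx=[3, 4, 6, 7, 7, 8, 9, 9, 10, 10, 11, 12, 12]

resampled_idx = [3, 4, 6, 7, 7, 8, 9, 9, 10, 10, 11, 12, 12]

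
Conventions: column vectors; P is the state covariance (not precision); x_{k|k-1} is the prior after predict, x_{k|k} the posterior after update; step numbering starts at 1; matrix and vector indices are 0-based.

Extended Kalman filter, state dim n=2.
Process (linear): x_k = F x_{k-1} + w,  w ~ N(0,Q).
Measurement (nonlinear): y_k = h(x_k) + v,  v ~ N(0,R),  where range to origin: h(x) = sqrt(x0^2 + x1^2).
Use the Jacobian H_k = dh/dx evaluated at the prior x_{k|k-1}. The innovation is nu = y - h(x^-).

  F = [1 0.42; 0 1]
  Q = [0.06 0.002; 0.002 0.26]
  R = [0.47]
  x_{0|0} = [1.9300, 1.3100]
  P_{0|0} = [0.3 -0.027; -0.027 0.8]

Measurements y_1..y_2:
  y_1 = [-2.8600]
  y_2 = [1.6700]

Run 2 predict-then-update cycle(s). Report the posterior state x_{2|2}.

step 1: x^-=[2.4802, 1.3100]  P^-=[0.4784 0.3110; 0.3110 1.0600]  H_jac=[0.8842 0.4670]  S=[1.3322]  K=[0.4266; 0.5781]  nu=[-5.6649]  x^+=[0.0635, -1.9646]  P^+=[0.2360 -0.0175; -0.0175 0.6149]
step 2: x^-=[-0.7616, -1.9646]  P^-=[0.3898 0.2427; 0.2427 0.8749]  H_jac=[-0.3614 -0.9324]  S=[1.4451]  K=[-0.2541; -0.6252]  nu=[-0.4371]  x^+=[-0.6505, -1.6914]  P^+=[0.2964 0.0132; 0.0132 0.3100]

x_post = [-0.6505, -1.6914]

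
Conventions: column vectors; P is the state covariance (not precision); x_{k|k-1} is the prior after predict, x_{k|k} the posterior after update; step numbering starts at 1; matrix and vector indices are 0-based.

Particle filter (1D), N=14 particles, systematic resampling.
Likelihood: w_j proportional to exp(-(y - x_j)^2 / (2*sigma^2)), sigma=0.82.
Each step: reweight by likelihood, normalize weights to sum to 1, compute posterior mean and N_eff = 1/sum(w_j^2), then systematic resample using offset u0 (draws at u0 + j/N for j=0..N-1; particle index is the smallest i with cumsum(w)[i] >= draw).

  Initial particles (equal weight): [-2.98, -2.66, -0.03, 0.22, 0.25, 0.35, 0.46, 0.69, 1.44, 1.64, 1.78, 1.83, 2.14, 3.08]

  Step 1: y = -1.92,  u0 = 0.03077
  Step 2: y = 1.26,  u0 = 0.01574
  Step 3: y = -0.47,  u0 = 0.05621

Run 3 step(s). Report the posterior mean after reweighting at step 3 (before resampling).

post_mean = 0.1132

step 1: w=[0.3399, 0.5216, 0.0550, 0.0260, 0.0236, 0.0170, 0.0116, 0.0049, 0.0002, 0.0001, 0.0000, 0.0000, 0.0000, 0.0000]  mean=-2.3752  Neff=2.5491  idx=[0, 0, 0, 0, 0, 1, 1, 1, 1, 1, 1, 1, 2, 4]
step 2: w=[0.0000, 0.0000, 0.0000, 0.0000, 0.0000, 0.0000, 0.0000, 0.0000, 0.0000, 0.0000, 0.0000, 0.0000, 0.3825, 0.6174]  mean=0.1426  Neff=1.8958  idx=[12, 12, 12, 12, 12, 12, 13, 13, 13, 13, 13, 13, 13, 13]
step 3: w=[0.0814, 0.0814, 0.0814, 0.0814, 0.0814, 0.0814, 0.0639, 0.0639, 0.0639, 0.0639, 0.0639, 0.0639, 0.0639, 0.0639]  mean=0.1132  Neff=13.7979  idx=[0, 1, 2, 3, 4, 5, 5, 7, 8, 9, 10, 11, 12, 13]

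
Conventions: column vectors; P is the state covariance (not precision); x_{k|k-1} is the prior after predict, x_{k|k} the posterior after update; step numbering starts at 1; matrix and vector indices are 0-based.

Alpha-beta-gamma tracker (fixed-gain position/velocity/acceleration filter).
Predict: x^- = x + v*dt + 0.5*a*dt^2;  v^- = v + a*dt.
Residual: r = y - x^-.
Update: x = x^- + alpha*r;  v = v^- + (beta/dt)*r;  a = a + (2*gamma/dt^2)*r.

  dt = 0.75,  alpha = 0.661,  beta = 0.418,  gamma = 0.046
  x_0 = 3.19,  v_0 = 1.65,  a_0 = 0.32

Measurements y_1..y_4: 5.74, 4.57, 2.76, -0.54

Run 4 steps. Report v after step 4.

step 1: x_pred=4.5175  r=1.2225  x^+=5.3256  v^+=2.5713  a^+=0.5199
step 2: x_pred=7.4003  r=-2.8303  x^+=5.5295  v^+=1.3839  a^+=0.0570
step 3: x_pred=6.5834  r=-3.8234  x^+=4.0561  v^+=-0.7043  a^+=-0.5683
step 4: x_pred=3.3681  r=-3.9081  x^+=0.7848  v^+=-3.3086  a^+=-1.2075

v_post = -3.3086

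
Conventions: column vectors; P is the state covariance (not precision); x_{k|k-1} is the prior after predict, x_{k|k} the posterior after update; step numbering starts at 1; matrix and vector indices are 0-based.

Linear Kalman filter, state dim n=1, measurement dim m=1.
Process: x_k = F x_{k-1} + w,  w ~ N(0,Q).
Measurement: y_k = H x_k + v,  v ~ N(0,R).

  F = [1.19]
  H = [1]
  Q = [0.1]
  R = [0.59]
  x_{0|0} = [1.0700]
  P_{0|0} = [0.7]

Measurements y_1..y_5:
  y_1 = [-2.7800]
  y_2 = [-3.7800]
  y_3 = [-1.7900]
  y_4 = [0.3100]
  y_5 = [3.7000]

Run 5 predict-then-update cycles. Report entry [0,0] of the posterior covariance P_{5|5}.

P_post[0,0] = 0.2653

step 1: x^-=[1.2733]  P^-=[1.0913]  S=[1.6813]  K=[0.6491]  nu=[-4.0533]  x^+=[-1.3576]  P^+=[0.3830]
step 2: x^-=[-1.6155]  P^-=[0.6423]  S=[1.2323]  K=[0.5212]  nu=[-2.1645]  x^+=[-2.7437]  P^+=[0.3075]
step 3: x^-=[-3.2650]  P^-=[0.5355]  S=[1.1255]  K=[0.4758]  nu=[1.4750]  x^+=[-2.5632]  P^+=[0.2807]
step 4: x^-=[-3.0502]  P^-=[0.4975]  S=[1.0875]  K=[0.4575]  nu=[3.3602]  x^+=[-1.5130]  P^+=[0.2699]
step 5: x^-=[-1.8005]  P^-=[0.4822]  S=[1.0722]  K=[0.4497]  nu=[5.5005]  x^+=[0.6733]  P^+=[0.2653]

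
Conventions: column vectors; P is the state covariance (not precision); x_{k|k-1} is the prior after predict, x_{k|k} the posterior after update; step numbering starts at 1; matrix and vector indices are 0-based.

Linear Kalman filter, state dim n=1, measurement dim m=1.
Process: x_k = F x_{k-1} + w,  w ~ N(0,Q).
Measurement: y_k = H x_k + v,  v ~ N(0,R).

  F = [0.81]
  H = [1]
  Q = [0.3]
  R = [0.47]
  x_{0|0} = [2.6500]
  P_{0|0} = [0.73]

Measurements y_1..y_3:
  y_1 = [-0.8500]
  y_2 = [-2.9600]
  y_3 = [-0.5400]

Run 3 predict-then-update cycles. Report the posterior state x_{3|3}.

step 1: x^-=[2.1465]  P^-=[0.7790]  S=[1.2490]  K=[0.6237]  nu=[-2.9965]  x^+=[0.2776]  P^+=[0.2931]
step 2: x^-=[0.2249]  P^-=[0.4923]  S=[0.9623]  K=[0.5116]  nu=[-3.1849]  x^+=[-1.4045]  P^+=[0.2405]
step 3: x^-=[-1.1376]  P^-=[0.4578]  S=[0.9278]  K=[0.4934]  nu=[0.5976]  x^+=[-0.8428]  P^+=[0.2319]

x_post = [-0.8428]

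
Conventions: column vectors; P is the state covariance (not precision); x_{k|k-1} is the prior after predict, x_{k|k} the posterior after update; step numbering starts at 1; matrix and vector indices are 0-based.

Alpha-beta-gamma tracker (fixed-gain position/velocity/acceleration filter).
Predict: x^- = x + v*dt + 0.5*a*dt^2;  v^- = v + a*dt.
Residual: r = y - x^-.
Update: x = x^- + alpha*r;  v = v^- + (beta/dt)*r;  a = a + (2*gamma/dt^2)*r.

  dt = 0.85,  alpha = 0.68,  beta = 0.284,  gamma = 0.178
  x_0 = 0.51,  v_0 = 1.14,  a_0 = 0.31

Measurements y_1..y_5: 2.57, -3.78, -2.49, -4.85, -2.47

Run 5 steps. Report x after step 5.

x_post = -4.9800

step 1: x_pred=1.5910  r=0.9790  x^+=2.2567  v^+=1.7306  a^+=0.7924
step 2: x_pred=4.0140  r=-7.7940  x^+=-1.2859  v^+=-0.2000  a^+=-3.0480
step 3: x_pred=-2.5570  r=0.0670  x^+=-2.5114  v^+=-2.7684  a^+=-3.0150
step 4: x_pred=-5.9537  r=1.1037  x^+=-5.2032  v^+=-4.9623  a^+=-2.4711
step 5: x_pred=-10.3138  r=7.8438  x^+=-4.9800  v^+=-4.4420  a^+=1.3938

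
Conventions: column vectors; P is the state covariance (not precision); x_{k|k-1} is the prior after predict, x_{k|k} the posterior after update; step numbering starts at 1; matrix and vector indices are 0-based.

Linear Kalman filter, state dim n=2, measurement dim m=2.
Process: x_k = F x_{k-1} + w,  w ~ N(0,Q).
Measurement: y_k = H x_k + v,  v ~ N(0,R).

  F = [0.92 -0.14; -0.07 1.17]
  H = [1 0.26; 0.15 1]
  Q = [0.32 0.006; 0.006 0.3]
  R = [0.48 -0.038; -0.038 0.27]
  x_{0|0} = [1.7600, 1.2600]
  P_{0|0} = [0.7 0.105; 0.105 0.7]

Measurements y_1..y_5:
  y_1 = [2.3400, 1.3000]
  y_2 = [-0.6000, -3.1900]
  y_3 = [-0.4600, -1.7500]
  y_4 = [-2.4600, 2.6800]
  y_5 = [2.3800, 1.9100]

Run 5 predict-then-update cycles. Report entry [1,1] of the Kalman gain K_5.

step 1: x^-=[1.4428, 1.3510]  P^-=[0.8992 -0.0397; -0.0397 1.2445]  S=[1.4426 0.3792; 0.3792 1.5228]  K=[0.6417 -0.0973; -0.0182 0.8178]  nu=[0.5459, -0.2674]  x^+=[1.8191, 1.1224]  P^+=[0.3381 -0.1014; -0.1014 0.2367]
step 2: x^-=[1.5165, 1.1858]  P^-=[0.6369 -0.1646; -0.1646 0.6423]  S=[1.0747 0.0535; 0.0535 0.8772]  K=[0.5584 -0.1128; -0.0329 0.7060]  nu=[-2.4248, -4.6033]  x^+=[0.6818, -1.9844]  P^+=[0.2974 -0.0963; -0.0963 0.2063]
step 3: x^-=[0.9051, -2.3695]  P^-=[0.6005 -0.1515; -0.1515 0.5997]  S=[1.0423 0.0506; 0.0506 0.8377]  K=[0.5435 -0.1062; -0.0293 0.6905]  nu=[-0.7490, 0.4837]  x^+=[0.4466, -2.0136]  P^+=[0.2890 -0.0927; -0.0927 0.2014]
step 4: x^-=[0.6928, -2.3871]  P^-=[0.5924 -0.1463; -0.1463 0.5923]  S=[1.0364 0.0529; 0.0529 0.8318]  K=[0.5402 -0.1034; -0.0276 0.6875]  nu=[-2.5321, 4.9632]  x^+=[-1.1881, 1.0951]  P^+=[0.2870 -0.0915; -0.0915 0.2004]
step 5: x^-=[-1.2464, 1.3644]  P^-=[0.5904 -0.1447; -0.1447 0.5907]  S=[1.0351 0.0538; 0.0538 0.8306]  K=[0.5394 -0.1025; -0.0271 0.6868]  nu=[3.2716, 0.7326]  x^+=[0.4432, 1.7788]  P^+=[0.2865 -0.0912; -0.0912 0.2001]

K[1,1] = 0.6868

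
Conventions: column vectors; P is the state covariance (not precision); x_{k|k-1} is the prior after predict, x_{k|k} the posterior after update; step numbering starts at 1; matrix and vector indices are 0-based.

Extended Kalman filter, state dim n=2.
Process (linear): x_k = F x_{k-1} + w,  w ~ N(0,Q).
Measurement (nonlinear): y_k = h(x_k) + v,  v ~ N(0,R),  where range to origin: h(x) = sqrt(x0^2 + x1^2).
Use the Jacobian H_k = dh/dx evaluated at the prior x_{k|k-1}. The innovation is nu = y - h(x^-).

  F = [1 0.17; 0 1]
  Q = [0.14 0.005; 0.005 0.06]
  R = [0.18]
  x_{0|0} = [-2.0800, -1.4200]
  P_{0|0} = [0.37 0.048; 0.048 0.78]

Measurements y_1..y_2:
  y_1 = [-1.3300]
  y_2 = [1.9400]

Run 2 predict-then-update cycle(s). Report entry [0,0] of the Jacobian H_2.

H_jac[0,0] = 0.1948

step 1: x^-=[-2.3214, -1.4200]  P^-=[0.5489 0.1856; 0.1856 0.8400]  H_jac=[-0.8531 -0.5218]  S=[0.9734]  K=[-0.5805; -0.6130]  nu=[-4.0513]  x^+=[0.0304, 1.0633]  P^+=[0.2208 -0.1608; -0.1608 0.4743]
step 2: x^-=[0.2112, 1.0633]  P^-=[0.3199 -0.0751; -0.0751 0.5343]  H_jac=[0.1948 0.9808]  S=[0.6774]  K=[-0.0168; 0.7520]  nu=[0.8559]  x^+=[0.1968, 1.7069]  P^+=[0.3197 -0.0666; -0.0666 0.1512]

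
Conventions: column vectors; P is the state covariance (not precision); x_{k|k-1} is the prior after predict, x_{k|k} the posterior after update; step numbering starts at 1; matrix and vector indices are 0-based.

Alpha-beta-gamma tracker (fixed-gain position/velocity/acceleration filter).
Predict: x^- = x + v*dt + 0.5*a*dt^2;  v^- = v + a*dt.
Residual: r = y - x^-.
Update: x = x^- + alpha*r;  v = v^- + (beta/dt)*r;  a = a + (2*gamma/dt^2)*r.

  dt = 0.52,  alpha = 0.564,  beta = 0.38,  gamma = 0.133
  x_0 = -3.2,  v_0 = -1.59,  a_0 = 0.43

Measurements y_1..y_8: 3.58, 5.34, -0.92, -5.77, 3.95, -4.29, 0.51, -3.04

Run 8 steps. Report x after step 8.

step 1: x_pred=-3.9687  r=7.5487  x^+=0.2888  v^+=4.1499  a^+=7.8558
step 2: x_pred=3.5089  r=1.8311  x^+=4.5416  v^+=9.5731  a^+=9.6572
step 3: x_pred=10.8253  r=-11.7453  x^+=4.2009  v^+=6.0117  a^+=-1.8970
step 4: x_pred=7.0706  r=-12.8406  x^+=-0.1715  v^+=-4.3582  a^+=-14.5286
step 5: x_pred=-4.4020  r=8.3520  x^+=0.3085  v^+=-5.8097  a^+=-6.3125
step 6: x_pred=-3.5660  r=-0.7240  x^+=-3.9743  v^+=-9.6213  a^+=-7.0248
step 7: x_pred=-9.9271  r=10.4371  x^+=-4.0406  v^+=-5.6470  a^+=3.2425
step 8: x_pred=-6.5386  r=3.4986  x^+=-4.5654  v^+=-1.4042  a^+=6.6842

x_post = -4.5654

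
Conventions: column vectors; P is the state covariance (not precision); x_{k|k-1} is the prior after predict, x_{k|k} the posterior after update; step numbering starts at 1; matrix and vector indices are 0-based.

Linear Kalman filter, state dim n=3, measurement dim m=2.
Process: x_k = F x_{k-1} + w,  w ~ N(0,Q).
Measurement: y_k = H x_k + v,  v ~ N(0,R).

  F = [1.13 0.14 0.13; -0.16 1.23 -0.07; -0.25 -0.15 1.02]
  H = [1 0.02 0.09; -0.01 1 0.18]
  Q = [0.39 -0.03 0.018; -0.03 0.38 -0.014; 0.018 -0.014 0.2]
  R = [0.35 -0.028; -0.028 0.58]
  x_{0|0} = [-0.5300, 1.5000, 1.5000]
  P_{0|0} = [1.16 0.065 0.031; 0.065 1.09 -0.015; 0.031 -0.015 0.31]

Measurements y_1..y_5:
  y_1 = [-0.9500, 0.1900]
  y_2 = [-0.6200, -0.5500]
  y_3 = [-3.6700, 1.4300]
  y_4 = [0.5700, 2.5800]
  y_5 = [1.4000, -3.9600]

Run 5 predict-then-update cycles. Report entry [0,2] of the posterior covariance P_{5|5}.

P_post[0,2] = -0.1159

step 1: x^-=[-0.1939, 1.8248, 1.4375]  P^-=[1.9269 0.0287 -0.2719; 0.0287 2.0380 -0.2328; -0.2719 -0.2328 0.6132]  S=[2.2341 -0.0384; -0.0384 2.5546]  K=[0.8518 -0.0027; 0.0351 0.7818; -0.0999 -0.0483]  nu=[-0.9220, -1.8955]  x^+=[-0.9741, 0.3106, 1.6213]  P^+=[0.3059 -0.0073 -0.0837; -0.0073 0.4760 -0.1314; -0.0837 -0.1314 0.5853]
step 2: x^-=[-0.8465, 0.4244, 1.8506]  P^-=[0.7681 -0.0300 -0.1092; -0.0300 1.1345 -0.2834; -0.1092 -0.2834 0.9211]  S=[1.1042 -0.0741; -0.0741 1.6434]  K=[0.6860 -0.0039; 0.0146 0.6601; -0.0338 -0.0724]  nu=[0.0515, -1.3160]  x^+=[-0.8060, -0.4436, 1.9442]  P^+=[0.2482 -0.0032 -0.0877; -0.0032 0.4195 -0.2060; -0.0877 -0.2060 0.9116]
step 3: x^-=[-0.7202, -0.5527, 2.2511]  P^-=[0.6962 -0.0375 -0.0631; -0.0375 1.0603 -0.3935; -0.0631 -0.3935 1.2809]  S=[1.0427 -0.0786; -0.0786 1.5412]  K=[0.6613 -0.0025; -0.0012 0.6422; 0.0347 -0.1035]  nu=[-3.1414, 1.5703]  x^+=[-2.8015, 0.4594, 1.9794]  P^+=[0.2399 -0.0008 -0.0928; -0.0008 0.4246 -0.2892; -0.0928 -0.2892 1.2626]
step 4: x^-=[-2.8441, 0.8747, 2.6505]  P^-=[0.6879 -0.0471 -0.0307; -0.0471 1.0827 -0.5250; -0.0307 -0.5250 1.6739]  S=[1.0426 -0.0878; -0.0878 1.5291]  K=[0.6562 -0.0012; -0.0153 0.6457; 0.0931 -0.1408]  nu=[3.1580, 1.1998]  x^+=[-0.7734, 1.6011, 2.7757]  P^+=[0.2389 0.0018 -0.1028; 0.0018 0.4432 -0.3791; -0.1028 -0.3791 1.6322]
step 5: x^-=[-0.2889, 1.8987, 2.7844]  P^-=[0.6879 -0.0559 -0.0046; -0.0559 1.1269 -0.6679; -0.0046 -0.6679 2.0916]  S=[1.0498 -0.0977; -0.0977 1.5354]  K=[0.6538 0.0002; -0.0282 0.6542; 0.1454 -0.1805]  nu=[1.4004, -6.3628]  x^+=[0.6255, -2.3033, 4.1364]  P^+=[0.2392 0.0050 -0.1159; 0.0050 0.4653 -0.4725; -0.1159 -0.4725 2.0143]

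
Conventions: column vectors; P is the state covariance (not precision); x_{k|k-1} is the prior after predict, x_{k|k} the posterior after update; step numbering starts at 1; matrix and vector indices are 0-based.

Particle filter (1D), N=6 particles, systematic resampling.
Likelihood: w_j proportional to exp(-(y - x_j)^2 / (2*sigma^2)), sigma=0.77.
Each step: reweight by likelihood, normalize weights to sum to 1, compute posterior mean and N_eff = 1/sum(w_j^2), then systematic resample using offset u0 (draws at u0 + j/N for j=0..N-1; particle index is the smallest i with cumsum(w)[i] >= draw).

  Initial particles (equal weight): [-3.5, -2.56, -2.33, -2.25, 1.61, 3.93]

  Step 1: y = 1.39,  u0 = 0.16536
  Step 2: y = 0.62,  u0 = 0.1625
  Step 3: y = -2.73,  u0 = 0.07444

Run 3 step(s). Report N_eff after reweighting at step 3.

N_eff = 6.0000

step 1: w=[0.0000, 0.0000, 0.0000, 0.0000, 0.9955, 0.0045]  mean=1.6203  Neff=1.0091  idx=[4, 4, 4, 4, 4, 5]
step 2: w=[0.2000, 0.2000, 0.2000, 0.2000, 0.2000, 0.0000]  mean=1.6101  Neff=5.0004  idx=[0, 1, 2, 3, 4, 4]
step 3: w=[0.1667, 0.1667, 0.1667, 0.1667, 0.1667, 0.1667]  mean=1.6100  Neff=6.0000  idx=[0, 1, 2, 3, 4, 5]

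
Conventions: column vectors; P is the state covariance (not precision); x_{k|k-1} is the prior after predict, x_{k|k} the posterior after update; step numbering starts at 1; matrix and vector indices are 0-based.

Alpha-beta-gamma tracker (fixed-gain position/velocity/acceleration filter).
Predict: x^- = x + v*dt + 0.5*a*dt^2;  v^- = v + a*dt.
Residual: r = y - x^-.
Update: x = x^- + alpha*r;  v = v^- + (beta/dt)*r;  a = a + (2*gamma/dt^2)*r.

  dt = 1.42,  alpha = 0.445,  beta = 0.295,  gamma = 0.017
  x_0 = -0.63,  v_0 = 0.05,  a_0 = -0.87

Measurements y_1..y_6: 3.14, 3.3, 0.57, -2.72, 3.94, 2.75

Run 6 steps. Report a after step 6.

step 1: x_pred=-1.4361  r=4.5761  x^+=0.6002  v^+=-0.2347  a^+=-0.7928
step 2: x_pred=-0.5324  r=3.8324  x^+=1.1730  v^+=-0.5644  a^+=-0.7282
step 3: x_pred=-0.3626  r=0.9326  x^+=0.0524  v^+=-1.4047  a^+=-0.7125
step 4: x_pred=-2.6606  r=-0.0594  x^+=-2.6870  v^+=-2.4288  a^+=-0.7135
step 5: x_pred=-6.8553  r=10.7953  x^+=-2.0514  v^+=-1.1993  a^+=-0.5315
step 6: x_pred=-4.2902  r=7.0402  x^+=-1.1573  v^+=-0.4914  a^+=-0.4128

a_post = -0.4128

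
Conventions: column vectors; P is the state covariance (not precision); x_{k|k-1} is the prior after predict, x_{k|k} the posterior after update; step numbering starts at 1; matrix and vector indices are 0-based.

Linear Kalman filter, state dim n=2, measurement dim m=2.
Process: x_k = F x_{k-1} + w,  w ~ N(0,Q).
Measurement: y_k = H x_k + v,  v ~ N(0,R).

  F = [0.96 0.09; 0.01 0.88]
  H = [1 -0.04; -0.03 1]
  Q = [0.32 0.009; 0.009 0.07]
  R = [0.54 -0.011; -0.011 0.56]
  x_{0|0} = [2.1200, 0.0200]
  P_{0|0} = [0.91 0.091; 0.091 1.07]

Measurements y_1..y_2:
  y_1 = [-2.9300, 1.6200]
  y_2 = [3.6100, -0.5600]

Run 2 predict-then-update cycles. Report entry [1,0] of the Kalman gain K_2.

step 1: x^-=[2.0370, 0.0388]  P^-=[1.1830 0.1794; 0.1794 0.9003]  S=[1.7101 0.0972; 0.0972 1.4506]  K=[0.6846 0.0534; 0.0490 0.6136]  nu=[-4.9654, 1.6423]  x^+=[-1.2745, 0.8033]  P^+=[0.3704 0.0335; 0.0335 0.3441]
step 2: x^-=[-1.1512, 0.6941]  P^-=[0.6699 0.0681; 0.0681 0.3371]  S=[1.2050 0.0236; 0.0236 0.8936]  K=[0.5529 0.0391; 0.0380 0.3739]  nu=[4.7889, -1.2887]  x^+=[1.4463, 0.3943]  P^+=[0.2991 0.0248; 0.0248 0.2097]

K[1,0] = 0.0380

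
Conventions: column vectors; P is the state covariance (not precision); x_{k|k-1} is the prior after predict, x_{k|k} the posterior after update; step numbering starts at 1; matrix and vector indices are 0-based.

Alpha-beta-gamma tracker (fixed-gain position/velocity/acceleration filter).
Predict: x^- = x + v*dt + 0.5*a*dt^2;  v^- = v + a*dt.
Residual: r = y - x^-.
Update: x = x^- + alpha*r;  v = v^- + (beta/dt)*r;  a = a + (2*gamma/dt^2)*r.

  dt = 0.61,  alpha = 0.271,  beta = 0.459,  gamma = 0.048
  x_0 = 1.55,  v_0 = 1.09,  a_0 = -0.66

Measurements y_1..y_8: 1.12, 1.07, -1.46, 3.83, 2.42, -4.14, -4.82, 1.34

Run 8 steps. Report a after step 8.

step 1: x_pred=2.0921  r=-0.9721  x^+=1.8287  v^+=-0.0441  a^+=-0.9108
step 2: x_pred=1.6323  r=-0.5623  x^+=1.4799  v^+=-1.0228  a^+=-1.0559
step 3: x_pred=0.6596  r=-2.1196  x^+=0.0852  v^+=-3.2618  a^+=-1.6027
step 4: x_pred=-2.2027  r=6.0327  x^+=-0.5678  v^+=0.2999  a^+=-0.0463
step 5: x_pred=-0.3935  r=2.8135  x^+=0.3690  v^+=2.3887  a^+=0.6796
step 6: x_pred=1.9525  r=-6.0925  x^+=0.3014  v^+=-1.7811  a^+=-0.8923
step 7: x_pred=-0.9511  r=-3.8689  x^+=-1.9995  v^+=-5.2366  a^+=-1.8904
step 8: x_pred=-5.5456  r=6.8856  x^+=-3.6796  v^+=-1.2087  a^+=-0.1140

a_post = -0.1140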